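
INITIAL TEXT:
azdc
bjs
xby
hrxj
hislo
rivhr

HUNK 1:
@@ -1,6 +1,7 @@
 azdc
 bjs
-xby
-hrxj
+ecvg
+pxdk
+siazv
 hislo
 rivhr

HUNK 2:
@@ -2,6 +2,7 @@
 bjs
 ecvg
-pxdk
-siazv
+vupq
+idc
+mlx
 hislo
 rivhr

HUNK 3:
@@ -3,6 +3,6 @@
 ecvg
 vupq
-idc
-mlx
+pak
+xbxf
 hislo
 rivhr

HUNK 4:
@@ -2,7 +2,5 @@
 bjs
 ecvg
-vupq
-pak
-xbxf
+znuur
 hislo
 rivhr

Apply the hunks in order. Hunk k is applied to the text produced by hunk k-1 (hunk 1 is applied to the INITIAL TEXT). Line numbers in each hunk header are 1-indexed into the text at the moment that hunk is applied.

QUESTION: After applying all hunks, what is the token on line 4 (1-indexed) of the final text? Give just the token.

Hunk 1: at line 1 remove [xby,hrxj] add [ecvg,pxdk,siazv] -> 7 lines: azdc bjs ecvg pxdk siazv hislo rivhr
Hunk 2: at line 2 remove [pxdk,siazv] add [vupq,idc,mlx] -> 8 lines: azdc bjs ecvg vupq idc mlx hislo rivhr
Hunk 3: at line 3 remove [idc,mlx] add [pak,xbxf] -> 8 lines: azdc bjs ecvg vupq pak xbxf hislo rivhr
Hunk 4: at line 2 remove [vupq,pak,xbxf] add [znuur] -> 6 lines: azdc bjs ecvg znuur hislo rivhr
Final line 4: znuur

Answer: znuur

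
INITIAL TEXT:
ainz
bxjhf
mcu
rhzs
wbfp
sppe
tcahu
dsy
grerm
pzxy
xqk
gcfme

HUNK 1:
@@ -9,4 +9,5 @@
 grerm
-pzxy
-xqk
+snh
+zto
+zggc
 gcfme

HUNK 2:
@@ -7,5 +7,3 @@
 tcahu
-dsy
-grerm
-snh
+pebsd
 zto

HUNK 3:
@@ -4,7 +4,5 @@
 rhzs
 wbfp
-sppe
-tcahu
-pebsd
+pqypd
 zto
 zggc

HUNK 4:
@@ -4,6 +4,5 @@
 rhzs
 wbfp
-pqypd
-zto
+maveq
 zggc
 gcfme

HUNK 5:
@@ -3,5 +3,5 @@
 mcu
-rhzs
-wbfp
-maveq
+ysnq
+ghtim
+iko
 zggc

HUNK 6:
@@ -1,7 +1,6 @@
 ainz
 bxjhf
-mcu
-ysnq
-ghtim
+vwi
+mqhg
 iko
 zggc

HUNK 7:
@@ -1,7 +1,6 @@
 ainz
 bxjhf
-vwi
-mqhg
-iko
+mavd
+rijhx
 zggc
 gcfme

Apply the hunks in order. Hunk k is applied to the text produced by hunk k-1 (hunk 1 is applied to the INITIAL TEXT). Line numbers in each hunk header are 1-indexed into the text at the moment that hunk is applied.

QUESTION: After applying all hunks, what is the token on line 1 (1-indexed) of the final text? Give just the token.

Hunk 1: at line 9 remove [pzxy,xqk] add [snh,zto,zggc] -> 13 lines: ainz bxjhf mcu rhzs wbfp sppe tcahu dsy grerm snh zto zggc gcfme
Hunk 2: at line 7 remove [dsy,grerm,snh] add [pebsd] -> 11 lines: ainz bxjhf mcu rhzs wbfp sppe tcahu pebsd zto zggc gcfme
Hunk 3: at line 4 remove [sppe,tcahu,pebsd] add [pqypd] -> 9 lines: ainz bxjhf mcu rhzs wbfp pqypd zto zggc gcfme
Hunk 4: at line 4 remove [pqypd,zto] add [maveq] -> 8 lines: ainz bxjhf mcu rhzs wbfp maveq zggc gcfme
Hunk 5: at line 3 remove [rhzs,wbfp,maveq] add [ysnq,ghtim,iko] -> 8 lines: ainz bxjhf mcu ysnq ghtim iko zggc gcfme
Hunk 6: at line 1 remove [mcu,ysnq,ghtim] add [vwi,mqhg] -> 7 lines: ainz bxjhf vwi mqhg iko zggc gcfme
Hunk 7: at line 1 remove [vwi,mqhg,iko] add [mavd,rijhx] -> 6 lines: ainz bxjhf mavd rijhx zggc gcfme
Final line 1: ainz

Answer: ainz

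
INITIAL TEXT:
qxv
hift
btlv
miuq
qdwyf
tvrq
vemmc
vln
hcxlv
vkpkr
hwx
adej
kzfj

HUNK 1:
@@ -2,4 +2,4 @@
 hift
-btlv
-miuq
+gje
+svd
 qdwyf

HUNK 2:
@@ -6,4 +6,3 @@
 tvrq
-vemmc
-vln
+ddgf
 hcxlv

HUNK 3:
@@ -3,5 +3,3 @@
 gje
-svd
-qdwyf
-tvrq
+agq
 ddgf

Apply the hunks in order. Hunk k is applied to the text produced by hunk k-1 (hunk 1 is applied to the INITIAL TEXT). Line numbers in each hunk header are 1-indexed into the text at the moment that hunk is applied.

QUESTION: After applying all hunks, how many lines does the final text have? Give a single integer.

Hunk 1: at line 2 remove [btlv,miuq] add [gje,svd] -> 13 lines: qxv hift gje svd qdwyf tvrq vemmc vln hcxlv vkpkr hwx adej kzfj
Hunk 2: at line 6 remove [vemmc,vln] add [ddgf] -> 12 lines: qxv hift gje svd qdwyf tvrq ddgf hcxlv vkpkr hwx adej kzfj
Hunk 3: at line 3 remove [svd,qdwyf,tvrq] add [agq] -> 10 lines: qxv hift gje agq ddgf hcxlv vkpkr hwx adej kzfj
Final line count: 10

Answer: 10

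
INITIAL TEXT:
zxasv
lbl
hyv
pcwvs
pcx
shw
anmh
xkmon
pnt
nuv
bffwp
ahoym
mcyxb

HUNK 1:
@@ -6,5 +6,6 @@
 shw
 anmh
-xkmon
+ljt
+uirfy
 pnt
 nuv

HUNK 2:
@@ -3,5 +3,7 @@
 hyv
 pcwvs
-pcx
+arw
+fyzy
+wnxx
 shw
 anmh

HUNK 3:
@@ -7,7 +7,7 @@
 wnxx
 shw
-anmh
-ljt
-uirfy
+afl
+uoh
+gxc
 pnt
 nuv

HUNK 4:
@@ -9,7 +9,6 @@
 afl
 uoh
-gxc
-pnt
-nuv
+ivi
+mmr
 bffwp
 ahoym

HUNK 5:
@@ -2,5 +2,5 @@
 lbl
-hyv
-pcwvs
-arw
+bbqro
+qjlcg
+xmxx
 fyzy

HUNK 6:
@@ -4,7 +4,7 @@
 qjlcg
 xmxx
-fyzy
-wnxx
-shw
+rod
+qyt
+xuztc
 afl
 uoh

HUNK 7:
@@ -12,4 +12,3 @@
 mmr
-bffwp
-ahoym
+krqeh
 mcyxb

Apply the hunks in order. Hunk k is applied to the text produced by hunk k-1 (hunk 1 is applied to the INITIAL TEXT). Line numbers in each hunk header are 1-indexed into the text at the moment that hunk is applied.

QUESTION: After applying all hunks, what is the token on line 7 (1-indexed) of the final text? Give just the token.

Answer: qyt

Derivation:
Hunk 1: at line 6 remove [xkmon] add [ljt,uirfy] -> 14 lines: zxasv lbl hyv pcwvs pcx shw anmh ljt uirfy pnt nuv bffwp ahoym mcyxb
Hunk 2: at line 3 remove [pcx] add [arw,fyzy,wnxx] -> 16 lines: zxasv lbl hyv pcwvs arw fyzy wnxx shw anmh ljt uirfy pnt nuv bffwp ahoym mcyxb
Hunk 3: at line 7 remove [anmh,ljt,uirfy] add [afl,uoh,gxc] -> 16 lines: zxasv lbl hyv pcwvs arw fyzy wnxx shw afl uoh gxc pnt nuv bffwp ahoym mcyxb
Hunk 4: at line 9 remove [gxc,pnt,nuv] add [ivi,mmr] -> 15 lines: zxasv lbl hyv pcwvs arw fyzy wnxx shw afl uoh ivi mmr bffwp ahoym mcyxb
Hunk 5: at line 2 remove [hyv,pcwvs,arw] add [bbqro,qjlcg,xmxx] -> 15 lines: zxasv lbl bbqro qjlcg xmxx fyzy wnxx shw afl uoh ivi mmr bffwp ahoym mcyxb
Hunk 6: at line 4 remove [fyzy,wnxx,shw] add [rod,qyt,xuztc] -> 15 lines: zxasv lbl bbqro qjlcg xmxx rod qyt xuztc afl uoh ivi mmr bffwp ahoym mcyxb
Hunk 7: at line 12 remove [bffwp,ahoym] add [krqeh] -> 14 lines: zxasv lbl bbqro qjlcg xmxx rod qyt xuztc afl uoh ivi mmr krqeh mcyxb
Final line 7: qyt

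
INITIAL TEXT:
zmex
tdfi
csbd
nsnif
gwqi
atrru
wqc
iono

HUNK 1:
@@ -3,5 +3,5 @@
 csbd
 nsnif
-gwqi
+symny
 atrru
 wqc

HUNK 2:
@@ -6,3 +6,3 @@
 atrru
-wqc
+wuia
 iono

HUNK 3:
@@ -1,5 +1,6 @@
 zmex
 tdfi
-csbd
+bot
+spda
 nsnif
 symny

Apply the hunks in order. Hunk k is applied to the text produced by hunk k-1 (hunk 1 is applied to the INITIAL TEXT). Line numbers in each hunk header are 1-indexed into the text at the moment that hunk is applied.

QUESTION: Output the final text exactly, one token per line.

Answer: zmex
tdfi
bot
spda
nsnif
symny
atrru
wuia
iono

Derivation:
Hunk 1: at line 3 remove [gwqi] add [symny] -> 8 lines: zmex tdfi csbd nsnif symny atrru wqc iono
Hunk 2: at line 6 remove [wqc] add [wuia] -> 8 lines: zmex tdfi csbd nsnif symny atrru wuia iono
Hunk 3: at line 1 remove [csbd] add [bot,spda] -> 9 lines: zmex tdfi bot spda nsnif symny atrru wuia iono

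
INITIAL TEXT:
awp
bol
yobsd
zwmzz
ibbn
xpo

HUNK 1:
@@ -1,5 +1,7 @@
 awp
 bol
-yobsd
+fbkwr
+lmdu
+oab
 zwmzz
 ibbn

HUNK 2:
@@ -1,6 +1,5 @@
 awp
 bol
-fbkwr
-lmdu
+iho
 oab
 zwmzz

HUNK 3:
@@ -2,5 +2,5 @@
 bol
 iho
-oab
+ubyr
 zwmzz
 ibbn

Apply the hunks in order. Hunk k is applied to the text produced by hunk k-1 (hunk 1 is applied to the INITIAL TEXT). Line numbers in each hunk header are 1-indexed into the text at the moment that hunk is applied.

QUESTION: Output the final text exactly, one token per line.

Answer: awp
bol
iho
ubyr
zwmzz
ibbn
xpo

Derivation:
Hunk 1: at line 1 remove [yobsd] add [fbkwr,lmdu,oab] -> 8 lines: awp bol fbkwr lmdu oab zwmzz ibbn xpo
Hunk 2: at line 1 remove [fbkwr,lmdu] add [iho] -> 7 lines: awp bol iho oab zwmzz ibbn xpo
Hunk 3: at line 2 remove [oab] add [ubyr] -> 7 lines: awp bol iho ubyr zwmzz ibbn xpo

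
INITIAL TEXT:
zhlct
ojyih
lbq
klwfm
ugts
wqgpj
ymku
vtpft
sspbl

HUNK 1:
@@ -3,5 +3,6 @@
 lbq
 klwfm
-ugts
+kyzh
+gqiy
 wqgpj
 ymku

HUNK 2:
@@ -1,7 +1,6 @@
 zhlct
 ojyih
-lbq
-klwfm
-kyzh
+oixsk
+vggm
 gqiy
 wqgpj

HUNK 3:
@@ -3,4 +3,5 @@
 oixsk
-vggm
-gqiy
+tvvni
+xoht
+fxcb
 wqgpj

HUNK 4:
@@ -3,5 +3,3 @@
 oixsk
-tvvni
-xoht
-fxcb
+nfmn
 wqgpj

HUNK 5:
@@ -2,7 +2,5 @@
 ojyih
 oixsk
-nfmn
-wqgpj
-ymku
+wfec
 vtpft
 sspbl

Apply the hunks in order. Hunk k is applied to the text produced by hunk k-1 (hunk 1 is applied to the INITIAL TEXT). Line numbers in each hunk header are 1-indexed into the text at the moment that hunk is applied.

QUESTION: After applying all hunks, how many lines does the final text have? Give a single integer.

Answer: 6

Derivation:
Hunk 1: at line 3 remove [ugts] add [kyzh,gqiy] -> 10 lines: zhlct ojyih lbq klwfm kyzh gqiy wqgpj ymku vtpft sspbl
Hunk 2: at line 1 remove [lbq,klwfm,kyzh] add [oixsk,vggm] -> 9 lines: zhlct ojyih oixsk vggm gqiy wqgpj ymku vtpft sspbl
Hunk 3: at line 3 remove [vggm,gqiy] add [tvvni,xoht,fxcb] -> 10 lines: zhlct ojyih oixsk tvvni xoht fxcb wqgpj ymku vtpft sspbl
Hunk 4: at line 3 remove [tvvni,xoht,fxcb] add [nfmn] -> 8 lines: zhlct ojyih oixsk nfmn wqgpj ymku vtpft sspbl
Hunk 5: at line 2 remove [nfmn,wqgpj,ymku] add [wfec] -> 6 lines: zhlct ojyih oixsk wfec vtpft sspbl
Final line count: 6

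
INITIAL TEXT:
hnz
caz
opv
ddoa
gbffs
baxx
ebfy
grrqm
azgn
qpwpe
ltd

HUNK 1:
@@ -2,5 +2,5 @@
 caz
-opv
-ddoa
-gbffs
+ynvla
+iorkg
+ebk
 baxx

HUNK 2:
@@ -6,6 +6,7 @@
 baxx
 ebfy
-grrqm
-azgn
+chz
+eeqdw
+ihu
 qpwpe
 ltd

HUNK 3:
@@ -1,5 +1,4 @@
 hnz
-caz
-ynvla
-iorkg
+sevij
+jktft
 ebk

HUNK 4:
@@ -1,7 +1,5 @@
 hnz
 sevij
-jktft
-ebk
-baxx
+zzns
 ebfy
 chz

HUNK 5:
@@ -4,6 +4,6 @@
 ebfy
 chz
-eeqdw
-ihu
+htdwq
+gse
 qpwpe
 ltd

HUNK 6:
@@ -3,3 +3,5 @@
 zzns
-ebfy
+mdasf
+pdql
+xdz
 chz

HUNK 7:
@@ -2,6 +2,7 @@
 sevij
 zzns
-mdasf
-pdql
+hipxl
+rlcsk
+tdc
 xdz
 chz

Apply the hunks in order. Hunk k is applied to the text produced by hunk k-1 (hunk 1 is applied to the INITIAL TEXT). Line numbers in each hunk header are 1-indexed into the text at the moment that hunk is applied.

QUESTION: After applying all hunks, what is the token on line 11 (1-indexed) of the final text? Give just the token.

Answer: qpwpe

Derivation:
Hunk 1: at line 2 remove [opv,ddoa,gbffs] add [ynvla,iorkg,ebk] -> 11 lines: hnz caz ynvla iorkg ebk baxx ebfy grrqm azgn qpwpe ltd
Hunk 2: at line 6 remove [grrqm,azgn] add [chz,eeqdw,ihu] -> 12 lines: hnz caz ynvla iorkg ebk baxx ebfy chz eeqdw ihu qpwpe ltd
Hunk 3: at line 1 remove [caz,ynvla,iorkg] add [sevij,jktft] -> 11 lines: hnz sevij jktft ebk baxx ebfy chz eeqdw ihu qpwpe ltd
Hunk 4: at line 1 remove [jktft,ebk,baxx] add [zzns] -> 9 lines: hnz sevij zzns ebfy chz eeqdw ihu qpwpe ltd
Hunk 5: at line 4 remove [eeqdw,ihu] add [htdwq,gse] -> 9 lines: hnz sevij zzns ebfy chz htdwq gse qpwpe ltd
Hunk 6: at line 3 remove [ebfy] add [mdasf,pdql,xdz] -> 11 lines: hnz sevij zzns mdasf pdql xdz chz htdwq gse qpwpe ltd
Hunk 7: at line 2 remove [mdasf,pdql] add [hipxl,rlcsk,tdc] -> 12 lines: hnz sevij zzns hipxl rlcsk tdc xdz chz htdwq gse qpwpe ltd
Final line 11: qpwpe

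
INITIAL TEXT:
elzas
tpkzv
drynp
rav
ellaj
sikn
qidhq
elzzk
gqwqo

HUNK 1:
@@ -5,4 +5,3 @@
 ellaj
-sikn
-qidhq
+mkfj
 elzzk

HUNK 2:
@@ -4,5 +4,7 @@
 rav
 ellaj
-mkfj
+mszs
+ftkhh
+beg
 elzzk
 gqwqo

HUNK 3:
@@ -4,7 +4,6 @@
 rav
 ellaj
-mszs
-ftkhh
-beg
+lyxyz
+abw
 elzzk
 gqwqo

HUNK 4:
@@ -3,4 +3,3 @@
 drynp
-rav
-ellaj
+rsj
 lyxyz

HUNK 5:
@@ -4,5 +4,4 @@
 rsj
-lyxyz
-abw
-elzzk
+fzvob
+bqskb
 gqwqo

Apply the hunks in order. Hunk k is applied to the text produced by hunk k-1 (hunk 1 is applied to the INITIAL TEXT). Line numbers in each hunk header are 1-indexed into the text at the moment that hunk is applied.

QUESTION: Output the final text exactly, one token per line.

Answer: elzas
tpkzv
drynp
rsj
fzvob
bqskb
gqwqo

Derivation:
Hunk 1: at line 5 remove [sikn,qidhq] add [mkfj] -> 8 lines: elzas tpkzv drynp rav ellaj mkfj elzzk gqwqo
Hunk 2: at line 4 remove [mkfj] add [mszs,ftkhh,beg] -> 10 lines: elzas tpkzv drynp rav ellaj mszs ftkhh beg elzzk gqwqo
Hunk 3: at line 4 remove [mszs,ftkhh,beg] add [lyxyz,abw] -> 9 lines: elzas tpkzv drynp rav ellaj lyxyz abw elzzk gqwqo
Hunk 4: at line 3 remove [rav,ellaj] add [rsj] -> 8 lines: elzas tpkzv drynp rsj lyxyz abw elzzk gqwqo
Hunk 5: at line 4 remove [lyxyz,abw,elzzk] add [fzvob,bqskb] -> 7 lines: elzas tpkzv drynp rsj fzvob bqskb gqwqo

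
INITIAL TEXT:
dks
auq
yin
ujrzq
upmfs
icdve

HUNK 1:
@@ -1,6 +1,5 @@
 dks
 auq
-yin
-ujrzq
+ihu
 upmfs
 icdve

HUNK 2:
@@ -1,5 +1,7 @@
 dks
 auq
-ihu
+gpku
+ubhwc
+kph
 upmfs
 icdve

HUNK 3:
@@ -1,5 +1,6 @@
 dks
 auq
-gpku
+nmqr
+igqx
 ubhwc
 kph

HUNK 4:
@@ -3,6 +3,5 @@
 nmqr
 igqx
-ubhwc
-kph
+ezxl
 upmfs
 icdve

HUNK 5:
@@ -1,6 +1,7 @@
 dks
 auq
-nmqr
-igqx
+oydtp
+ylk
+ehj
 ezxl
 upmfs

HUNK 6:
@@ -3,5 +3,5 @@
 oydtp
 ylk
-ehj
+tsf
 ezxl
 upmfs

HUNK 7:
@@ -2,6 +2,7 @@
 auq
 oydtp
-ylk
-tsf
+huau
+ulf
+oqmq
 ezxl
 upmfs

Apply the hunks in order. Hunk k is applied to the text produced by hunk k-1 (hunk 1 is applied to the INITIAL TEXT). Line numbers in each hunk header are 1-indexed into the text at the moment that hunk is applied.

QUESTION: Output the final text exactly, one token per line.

Answer: dks
auq
oydtp
huau
ulf
oqmq
ezxl
upmfs
icdve

Derivation:
Hunk 1: at line 1 remove [yin,ujrzq] add [ihu] -> 5 lines: dks auq ihu upmfs icdve
Hunk 2: at line 1 remove [ihu] add [gpku,ubhwc,kph] -> 7 lines: dks auq gpku ubhwc kph upmfs icdve
Hunk 3: at line 1 remove [gpku] add [nmqr,igqx] -> 8 lines: dks auq nmqr igqx ubhwc kph upmfs icdve
Hunk 4: at line 3 remove [ubhwc,kph] add [ezxl] -> 7 lines: dks auq nmqr igqx ezxl upmfs icdve
Hunk 5: at line 1 remove [nmqr,igqx] add [oydtp,ylk,ehj] -> 8 lines: dks auq oydtp ylk ehj ezxl upmfs icdve
Hunk 6: at line 3 remove [ehj] add [tsf] -> 8 lines: dks auq oydtp ylk tsf ezxl upmfs icdve
Hunk 7: at line 2 remove [ylk,tsf] add [huau,ulf,oqmq] -> 9 lines: dks auq oydtp huau ulf oqmq ezxl upmfs icdve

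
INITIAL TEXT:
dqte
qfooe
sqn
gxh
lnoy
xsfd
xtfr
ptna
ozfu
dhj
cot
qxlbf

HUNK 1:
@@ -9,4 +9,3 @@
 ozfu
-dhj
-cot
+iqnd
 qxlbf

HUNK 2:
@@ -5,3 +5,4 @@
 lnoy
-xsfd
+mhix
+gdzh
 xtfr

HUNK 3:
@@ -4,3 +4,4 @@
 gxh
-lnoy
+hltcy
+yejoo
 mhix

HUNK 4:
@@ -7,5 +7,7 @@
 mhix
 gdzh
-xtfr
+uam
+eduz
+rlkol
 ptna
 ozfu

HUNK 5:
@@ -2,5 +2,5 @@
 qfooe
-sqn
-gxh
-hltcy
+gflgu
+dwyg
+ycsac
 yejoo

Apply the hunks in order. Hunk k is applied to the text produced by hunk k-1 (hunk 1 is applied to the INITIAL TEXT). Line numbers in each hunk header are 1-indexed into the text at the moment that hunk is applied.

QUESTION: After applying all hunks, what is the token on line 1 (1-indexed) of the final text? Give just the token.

Answer: dqte

Derivation:
Hunk 1: at line 9 remove [dhj,cot] add [iqnd] -> 11 lines: dqte qfooe sqn gxh lnoy xsfd xtfr ptna ozfu iqnd qxlbf
Hunk 2: at line 5 remove [xsfd] add [mhix,gdzh] -> 12 lines: dqte qfooe sqn gxh lnoy mhix gdzh xtfr ptna ozfu iqnd qxlbf
Hunk 3: at line 4 remove [lnoy] add [hltcy,yejoo] -> 13 lines: dqte qfooe sqn gxh hltcy yejoo mhix gdzh xtfr ptna ozfu iqnd qxlbf
Hunk 4: at line 7 remove [xtfr] add [uam,eduz,rlkol] -> 15 lines: dqte qfooe sqn gxh hltcy yejoo mhix gdzh uam eduz rlkol ptna ozfu iqnd qxlbf
Hunk 5: at line 2 remove [sqn,gxh,hltcy] add [gflgu,dwyg,ycsac] -> 15 lines: dqte qfooe gflgu dwyg ycsac yejoo mhix gdzh uam eduz rlkol ptna ozfu iqnd qxlbf
Final line 1: dqte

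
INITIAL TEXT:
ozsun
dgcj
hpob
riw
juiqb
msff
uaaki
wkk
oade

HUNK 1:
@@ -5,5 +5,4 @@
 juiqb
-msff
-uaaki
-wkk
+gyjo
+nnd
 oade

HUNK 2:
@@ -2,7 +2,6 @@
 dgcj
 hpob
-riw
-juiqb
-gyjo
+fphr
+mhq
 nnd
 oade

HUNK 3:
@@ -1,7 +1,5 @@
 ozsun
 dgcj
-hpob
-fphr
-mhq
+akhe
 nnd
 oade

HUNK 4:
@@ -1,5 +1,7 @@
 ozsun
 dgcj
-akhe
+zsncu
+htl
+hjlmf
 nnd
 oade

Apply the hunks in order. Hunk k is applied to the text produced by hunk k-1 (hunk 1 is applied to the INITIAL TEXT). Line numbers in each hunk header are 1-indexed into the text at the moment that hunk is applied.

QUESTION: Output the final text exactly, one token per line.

Hunk 1: at line 5 remove [msff,uaaki,wkk] add [gyjo,nnd] -> 8 lines: ozsun dgcj hpob riw juiqb gyjo nnd oade
Hunk 2: at line 2 remove [riw,juiqb,gyjo] add [fphr,mhq] -> 7 lines: ozsun dgcj hpob fphr mhq nnd oade
Hunk 3: at line 1 remove [hpob,fphr,mhq] add [akhe] -> 5 lines: ozsun dgcj akhe nnd oade
Hunk 4: at line 1 remove [akhe] add [zsncu,htl,hjlmf] -> 7 lines: ozsun dgcj zsncu htl hjlmf nnd oade

Answer: ozsun
dgcj
zsncu
htl
hjlmf
nnd
oade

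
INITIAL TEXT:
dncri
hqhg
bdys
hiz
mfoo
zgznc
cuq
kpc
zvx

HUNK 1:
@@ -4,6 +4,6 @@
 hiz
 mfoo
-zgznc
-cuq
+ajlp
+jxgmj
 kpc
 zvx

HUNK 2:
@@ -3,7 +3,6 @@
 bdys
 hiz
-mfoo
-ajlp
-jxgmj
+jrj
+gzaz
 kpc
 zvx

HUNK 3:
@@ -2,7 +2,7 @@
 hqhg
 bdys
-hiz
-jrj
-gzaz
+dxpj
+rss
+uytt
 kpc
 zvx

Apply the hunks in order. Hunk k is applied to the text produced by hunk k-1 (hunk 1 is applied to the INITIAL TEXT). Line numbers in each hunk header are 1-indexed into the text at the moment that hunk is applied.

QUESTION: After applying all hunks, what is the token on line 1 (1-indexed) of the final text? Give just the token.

Answer: dncri

Derivation:
Hunk 1: at line 4 remove [zgznc,cuq] add [ajlp,jxgmj] -> 9 lines: dncri hqhg bdys hiz mfoo ajlp jxgmj kpc zvx
Hunk 2: at line 3 remove [mfoo,ajlp,jxgmj] add [jrj,gzaz] -> 8 lines: dncri hqhg bdys hiz jrj gzaz kpc zvx
Hunk 3: at line 2 remove [hiz,jrj,gzaz] add [dxpj,rss,uytt] -> 8 lines: dncri hqhg bdys dxpj rss uytt kpc zvx
Final line 1: dncri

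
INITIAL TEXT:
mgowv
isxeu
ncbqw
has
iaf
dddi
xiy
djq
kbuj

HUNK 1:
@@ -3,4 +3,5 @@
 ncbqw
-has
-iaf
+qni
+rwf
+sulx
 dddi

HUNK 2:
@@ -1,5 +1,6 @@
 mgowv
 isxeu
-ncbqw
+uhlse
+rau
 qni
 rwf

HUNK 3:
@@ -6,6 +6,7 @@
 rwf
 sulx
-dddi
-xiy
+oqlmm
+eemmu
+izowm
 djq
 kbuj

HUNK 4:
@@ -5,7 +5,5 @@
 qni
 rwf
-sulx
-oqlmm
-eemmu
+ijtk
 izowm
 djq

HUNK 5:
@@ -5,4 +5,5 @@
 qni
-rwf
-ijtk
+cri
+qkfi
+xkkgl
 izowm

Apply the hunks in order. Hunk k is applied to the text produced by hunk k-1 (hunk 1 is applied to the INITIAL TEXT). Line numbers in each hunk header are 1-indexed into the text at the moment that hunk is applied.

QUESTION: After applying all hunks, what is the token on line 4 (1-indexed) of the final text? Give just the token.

Answer: rau

Derivation:
Hunk 1: at line 3 remove [has,iaf] add [qni,rwf,sulx] -> 10 lines: mgowv isxeu ncbqw qni rwf sulx dddi xiy djq kbuj
Hunk 2: at line 1 remove [ncbqw] add [uhlse,rau] -> 11 lines: mgowv isxeu uhlse rau qni rwf sulx dddi xiy djq kbuj
Hunk 3: at line 6 remove [dddi,xiy] add [oqlmm,eemmu,izowm] -> 12 lines: mgowv isxeu uhlse rau qni rwf sulx oqlmm eemmu izowm djq kbuj
Hunk 4: at line 5 remove [sulx,oqlmm,eemmu] add [ijtk] -> 10 lines: mgowv isxeu uhlse rau qni rwf ijtk izowm djq kbuj
Hunk 5: at line 5 remove [rwf,ijtk] add [cri,qkfi,xkkgl] -> 11 lines: mgowv isxeu uhlse rau qni cri qkfi xkkgl izowm djq kbuj
Final line 4: rau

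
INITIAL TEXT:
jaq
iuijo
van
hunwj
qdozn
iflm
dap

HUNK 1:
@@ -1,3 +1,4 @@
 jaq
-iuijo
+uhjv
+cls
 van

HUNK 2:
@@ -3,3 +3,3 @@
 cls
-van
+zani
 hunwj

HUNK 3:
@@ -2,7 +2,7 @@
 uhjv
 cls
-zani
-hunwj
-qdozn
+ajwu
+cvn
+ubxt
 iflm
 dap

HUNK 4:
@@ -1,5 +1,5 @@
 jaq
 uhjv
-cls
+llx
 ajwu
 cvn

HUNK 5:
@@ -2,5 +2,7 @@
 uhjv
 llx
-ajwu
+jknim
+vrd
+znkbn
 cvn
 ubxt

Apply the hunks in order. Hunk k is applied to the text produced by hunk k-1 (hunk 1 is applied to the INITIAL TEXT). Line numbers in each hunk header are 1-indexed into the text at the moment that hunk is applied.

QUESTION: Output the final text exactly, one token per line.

Answer: jaq
uhjv
llx
jknim
vrd
znkbn
cvn
ubxt
iflm
dap

Derivation:
Hunk 1: at line 1 remove [iuijo] add [uhjv,cls] -> 8 lines: jaq uhjv cls van hunwj qdozn iflm dap
Hunk 2: at line 3 remove [van] add [zani] -> 8 lines: jaq uhjv cls zani hunwj qdozn iflm dap
Hunk 3: at line 2 remove [zani,hunwj,qdozn] add [ajwu,cvn,ubxt] -> 8 lines: jaq uhjv cls ajwu cvn ubxt iflm dap
Hunk 4: at line 1 remove [cls] add [llx] -> 8 lines: jaq uhjv llx ajwu cvn ubxt iflm dap
Hunk 5: at line 2 remove [ajwu] add [jknim,vrd,znkbn] -> 10 lines: jaq uhjv llx jknim vrd znkbn cvn ubxt iflm dap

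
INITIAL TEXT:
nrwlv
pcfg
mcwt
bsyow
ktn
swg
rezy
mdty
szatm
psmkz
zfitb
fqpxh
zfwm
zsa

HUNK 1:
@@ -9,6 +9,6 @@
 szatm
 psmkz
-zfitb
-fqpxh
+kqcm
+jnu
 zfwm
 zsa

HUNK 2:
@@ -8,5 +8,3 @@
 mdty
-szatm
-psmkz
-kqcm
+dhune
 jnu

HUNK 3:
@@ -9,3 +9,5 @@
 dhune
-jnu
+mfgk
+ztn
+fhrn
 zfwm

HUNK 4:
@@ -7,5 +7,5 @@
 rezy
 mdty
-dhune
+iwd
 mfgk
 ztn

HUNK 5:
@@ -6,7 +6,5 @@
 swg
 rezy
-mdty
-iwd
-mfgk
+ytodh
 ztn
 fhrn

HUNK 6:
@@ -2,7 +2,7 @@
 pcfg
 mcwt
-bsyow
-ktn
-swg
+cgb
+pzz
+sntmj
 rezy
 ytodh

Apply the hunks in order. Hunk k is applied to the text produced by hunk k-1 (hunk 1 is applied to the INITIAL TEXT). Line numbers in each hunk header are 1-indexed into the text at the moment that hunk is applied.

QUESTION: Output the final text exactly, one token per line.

Hunk 1: at line 9 remove [zfitb,fqpxh] add [kqcm,jnu] -> 14 lines: nrwlv pcfg mcwt bsyow ktn swg rezy mdty szatm psmkz kqcm jnu zfwm zsa
Hunk 2: at line 8 remove [szatm,psmkz,kqcm] add [dhune] -> 12 lines: nrwlv pcfg mcwt bsyow ktn swg rezy mdty dhune jnu zfwm zsa
Hunk 3: at line 9 remove [jnu] add [mfgk,ztn,fhrn] -> 14 lines: nrwlv pcfg mcwt bsyow ktn swg rezy mdty dhune mfgk ztn fhrn zfwm zsa
Hunk 4: at line 7 remove [dhune] add [iwd] -> 14 lines: nrwlv pcfg mcwt bsyow ktn swg rezy mdty iwd mfgk ztn fhrn zfwm zsa
Hunk 5: at line 6 remove [mdty,iwd,mfgk] add [ytodh] -> 12 lines: nrwlv pcfg mcwt bsyow ktn swg rezy ytodh ztn fhrn zfwm zsa
Hunk 6: at line 2 remove [bsyow,ktn,swg] add [cgb,pzz,sntmj] -> 12 lines: nrwlv pcfg mcwt cgb pzz sntmj rezy ytodh ztn fhrn zfwm zsa

Answer: nrwlv
pcfg
mcwt
cgb
pzz
sntmj
rezy
ytodh
ztn
fhrn
zfwm
zsa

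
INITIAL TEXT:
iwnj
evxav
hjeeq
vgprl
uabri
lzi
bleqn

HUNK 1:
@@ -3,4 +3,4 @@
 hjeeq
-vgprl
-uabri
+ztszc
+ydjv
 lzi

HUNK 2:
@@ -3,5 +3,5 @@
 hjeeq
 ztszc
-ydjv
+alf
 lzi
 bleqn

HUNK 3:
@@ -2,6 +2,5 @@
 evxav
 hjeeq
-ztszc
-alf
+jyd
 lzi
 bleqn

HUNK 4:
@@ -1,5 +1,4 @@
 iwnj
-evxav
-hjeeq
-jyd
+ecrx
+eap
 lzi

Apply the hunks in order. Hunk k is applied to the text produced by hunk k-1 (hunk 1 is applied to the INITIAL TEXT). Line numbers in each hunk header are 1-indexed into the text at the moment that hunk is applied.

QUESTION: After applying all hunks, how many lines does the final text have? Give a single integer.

Hunk 1: at line 3 remove [vgprl,uabri] add [ztszc,ydjv] -> 7 lines: iwnj evxav hjeeq ztszc ydjv lzi bleqn
Hunk 2: at line 3 remove [ydjv] add [alf] -> 7 lines: iwnj evxav hjeeq ztszc alf lzi bleqn
Hunk 3: at line 2 remove [ztszc,alf] add [jyd] -> 6 lines: iwnj evxav hjeeq jyd lzi bleqn
Hunk 4: at line 1 remove [evxav,hjeeq,jyd] add [ecrx,eap] -> 5 lines: iwnj ecrx eap lzi bleqn
Final line count: 5

Answer: 5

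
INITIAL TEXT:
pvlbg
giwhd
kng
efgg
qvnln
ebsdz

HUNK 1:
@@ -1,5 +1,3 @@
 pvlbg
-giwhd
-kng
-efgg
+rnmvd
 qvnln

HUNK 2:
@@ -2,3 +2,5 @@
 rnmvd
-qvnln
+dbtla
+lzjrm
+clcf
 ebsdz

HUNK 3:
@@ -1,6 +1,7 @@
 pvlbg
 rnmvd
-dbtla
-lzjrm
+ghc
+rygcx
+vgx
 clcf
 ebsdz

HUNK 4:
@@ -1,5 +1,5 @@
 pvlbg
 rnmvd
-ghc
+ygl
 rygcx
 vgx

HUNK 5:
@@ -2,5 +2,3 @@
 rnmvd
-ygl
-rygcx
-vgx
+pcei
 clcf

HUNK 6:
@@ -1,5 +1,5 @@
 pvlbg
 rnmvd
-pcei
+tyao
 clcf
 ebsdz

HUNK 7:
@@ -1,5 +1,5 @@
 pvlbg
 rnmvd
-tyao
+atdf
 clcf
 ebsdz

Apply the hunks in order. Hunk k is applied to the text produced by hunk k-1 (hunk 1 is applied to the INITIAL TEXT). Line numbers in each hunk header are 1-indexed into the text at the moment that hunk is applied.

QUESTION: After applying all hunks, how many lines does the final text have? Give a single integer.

Hunk 1: at line 1 remove [giwhd,kng,efgg] add [rnmvd] -> 4 lines: pvlbg rnmvd qvnln ebsdz
Hunk 2: at line 2 remove [qvnln] add [dbtla,lzjrm,clcf] -> 6 lines: pvlbg rnmvd dbtla lzjrm clcf ebsdz
Hunk 3: at line 1 remove [dbtla,lzjrm] add [ghc,rygcx,vgx] -> 7 lines: pvlbg rnmvd ghc rygcx vgx clcf ebsdz
Hunk 4: at line 1 remove [ghc] add [ygl] -> 7 lines: pvlbg rnmvd ygl rygcx vgx clcf ebsdz
Hunk 5: at line 2 remove [ygl,rygcx,vgx] add [pcei] -> 5 lines: pvlbg rnmvd pcei clcf ebsdz
Hunk 6: at line 1 remove [pcei] add [tyao] -> 5 lines: pvlbg rnmvd tyao clcf ebsdz
Hunk 7: at line 1 remove [tyao] add [atdf] -> 5 lines: pvlbg rnmvd atdf clcf ebsdz
Final line count: 5

Answer: 5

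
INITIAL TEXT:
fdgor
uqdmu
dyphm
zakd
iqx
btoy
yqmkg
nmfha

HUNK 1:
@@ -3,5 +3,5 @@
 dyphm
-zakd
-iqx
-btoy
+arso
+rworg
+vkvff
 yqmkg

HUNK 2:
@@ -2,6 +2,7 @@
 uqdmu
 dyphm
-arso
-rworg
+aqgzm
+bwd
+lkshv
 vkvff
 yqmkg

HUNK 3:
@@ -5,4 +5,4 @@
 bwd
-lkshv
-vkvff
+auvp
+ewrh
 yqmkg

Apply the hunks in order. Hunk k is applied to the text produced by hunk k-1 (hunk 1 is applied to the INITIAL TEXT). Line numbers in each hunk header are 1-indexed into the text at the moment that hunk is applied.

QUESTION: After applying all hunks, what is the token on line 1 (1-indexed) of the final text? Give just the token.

Hunk 1: at line 3 remove [zakd,iqx,btoy] add [arso,rworg,vkvff] -> 8 lines: fdgor uqdmu dyphm arso rworg vkvff yqmkg nmfha
Hunk 2: at line 2 remove [arso,rworg] add [aqgzm,bwd,lkshv] -> 9 lines: fdgor uqdmu dyphm aqgzm bwd lkshv vkvff yqmkg nmfha
Hunk 3: at line 5 remove [lkshv,vkvff] add [auvp,ewrh] -> 9 lines: fdgor uqdmu dyphm aqgzm bwd auvp ewrh yqmkg nmfha
Final line 1: fdgor

Answer: fdgor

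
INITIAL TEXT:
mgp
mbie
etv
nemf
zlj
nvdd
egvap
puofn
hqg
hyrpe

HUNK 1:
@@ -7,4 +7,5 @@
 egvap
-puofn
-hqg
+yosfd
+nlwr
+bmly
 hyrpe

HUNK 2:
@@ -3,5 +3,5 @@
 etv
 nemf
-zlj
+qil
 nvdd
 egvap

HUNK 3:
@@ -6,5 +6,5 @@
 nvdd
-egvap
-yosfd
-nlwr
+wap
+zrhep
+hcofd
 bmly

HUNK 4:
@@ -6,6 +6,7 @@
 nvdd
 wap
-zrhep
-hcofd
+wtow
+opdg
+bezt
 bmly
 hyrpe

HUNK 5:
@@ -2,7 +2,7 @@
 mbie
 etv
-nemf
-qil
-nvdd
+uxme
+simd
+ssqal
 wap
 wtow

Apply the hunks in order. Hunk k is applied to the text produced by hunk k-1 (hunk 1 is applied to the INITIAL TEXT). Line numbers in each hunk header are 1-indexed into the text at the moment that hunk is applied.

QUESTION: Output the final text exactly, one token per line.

Answer: mgp
mbie
etv
uxme
simd
ssqal
wap
wtow
opdg
bezt
bmly
hyrpe

Derivation:
Hunk 1: at line 7 remove [puofn,hqg] add [yosfd,nlwr,bmly] -> 11 lines: mgp mbie etv nemf zlj nvdd egvap yosfd nlwr bmly hyrpe
Hunk 2: at line 3 remove [zlj] add [qil] -> 11 lines: mgp mbie etv nemf qil nvdd egvap yosfd nlwr bmly hyrpe
Hunk 3: at line 6 remove [egvap,yosfd,nlwr] add [wap,zrhep,hcofd] -> 11 lines: mgp mbie etv nemf qil nvdd wap zrhep hcofd bmly hyrpe
Hunk 4: at line 6 remove [zrhep,hcofd] add [wtow,opdg,bezt] -> 12 lines: mgp mbie etv nemf qil nvdd wap wtow opdg bezt bmly hyrpe
Hunk 5: at line 2 remove [nemf,qil,nvdd] add [uxme,simd,ssqal] -> 12 lines: mgp mbie etv uxme simd ssqal wap wtow opdg bezt bmly hyrpe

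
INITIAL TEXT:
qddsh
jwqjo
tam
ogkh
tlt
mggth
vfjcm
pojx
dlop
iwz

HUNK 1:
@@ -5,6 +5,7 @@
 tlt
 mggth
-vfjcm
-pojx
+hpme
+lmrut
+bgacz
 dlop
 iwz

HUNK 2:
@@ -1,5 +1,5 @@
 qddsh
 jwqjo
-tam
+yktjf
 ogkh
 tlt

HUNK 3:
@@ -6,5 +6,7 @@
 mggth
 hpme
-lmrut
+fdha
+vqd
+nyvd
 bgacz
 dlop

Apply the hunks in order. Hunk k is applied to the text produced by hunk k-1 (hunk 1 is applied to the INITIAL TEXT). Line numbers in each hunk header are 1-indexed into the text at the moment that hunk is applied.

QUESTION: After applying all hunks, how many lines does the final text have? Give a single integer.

Hunk 1: at line 5 remove [vfjcm,pojx] add [hpme,lmrut,bgacz] -> 11 lines: qddsh jwqjo tam ogkh tlt mggth hpme lmrut bgacz dlop iwz
Hunk 2: at line 1 remove [tam] add [yktjf] -> 11 lines: qddsh jwqjo yktjf ogkh tlt mggth hpme lmrut bgacz dlop iwz
Hunk 3: at line 6 remove [lmrut] add [fdha,vqd,nyvd] -> 13 lines: qddsh jwqjo yktjf ogkh tlt mggth hpme fdha vqd nyvd bgacz dlop iwz
Final line count: 13

Answer: 13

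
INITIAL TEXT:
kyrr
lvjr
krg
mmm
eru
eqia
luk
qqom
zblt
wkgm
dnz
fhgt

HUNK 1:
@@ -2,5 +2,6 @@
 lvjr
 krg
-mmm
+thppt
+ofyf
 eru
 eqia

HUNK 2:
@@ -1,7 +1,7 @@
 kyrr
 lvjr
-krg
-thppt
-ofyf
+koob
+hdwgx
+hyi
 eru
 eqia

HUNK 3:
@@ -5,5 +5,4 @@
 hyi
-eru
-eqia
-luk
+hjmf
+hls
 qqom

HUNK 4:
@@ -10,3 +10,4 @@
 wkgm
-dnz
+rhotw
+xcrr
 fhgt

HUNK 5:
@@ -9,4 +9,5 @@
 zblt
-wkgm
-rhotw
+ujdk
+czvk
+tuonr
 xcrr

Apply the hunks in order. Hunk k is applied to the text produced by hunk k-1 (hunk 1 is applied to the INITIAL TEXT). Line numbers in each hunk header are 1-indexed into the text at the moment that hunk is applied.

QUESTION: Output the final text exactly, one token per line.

Hunk 1: at line 2 remove [mmm] add [thppt,ofyf] -> 13 lines: kyrr lvjr krg thppt ofyf eru eqia luk qqom zblt wkgm dnz fhgt
Hunk 2: at line 1 remove [krg,thppt,ofyf] add [koob,hdwgx,hyi] -> 13 lines: kyrr lvjr koob hdwgx hyi eru eqia luk qqom zblt wkgm dnz fhgt
Hunk 3: at line 5 remove [eru,eqia,luk] add [hjmf,hls] -> 12 lines: kyrr lvjr koob hdwgx hyi hjmf hls qqom zblt wkgm dnz fhgt
Hunk 4: at line 10 remove [dnz] add [rhotw,xcrr] -> 13 lines: kyrr lvjr koob hdwgx hyi hjmf hls qqom zblt wkgm rhotw xcrr fhgt
Hunk 5: at line 9 remove [wkgm,rhotw] add [ujdk,czvk,tuonr] -> 14 lines: kyrr lvjr koob hdwgx hyi hjmf hls qqom zblt ujdk czvk tuonr xcrr fhgt

Answer: kyrr
lvjr
koob
hdwgx
hyi
hjmf
hls
qqom
zblt
ujdk
czvk
tuonr
xcrr
fhgt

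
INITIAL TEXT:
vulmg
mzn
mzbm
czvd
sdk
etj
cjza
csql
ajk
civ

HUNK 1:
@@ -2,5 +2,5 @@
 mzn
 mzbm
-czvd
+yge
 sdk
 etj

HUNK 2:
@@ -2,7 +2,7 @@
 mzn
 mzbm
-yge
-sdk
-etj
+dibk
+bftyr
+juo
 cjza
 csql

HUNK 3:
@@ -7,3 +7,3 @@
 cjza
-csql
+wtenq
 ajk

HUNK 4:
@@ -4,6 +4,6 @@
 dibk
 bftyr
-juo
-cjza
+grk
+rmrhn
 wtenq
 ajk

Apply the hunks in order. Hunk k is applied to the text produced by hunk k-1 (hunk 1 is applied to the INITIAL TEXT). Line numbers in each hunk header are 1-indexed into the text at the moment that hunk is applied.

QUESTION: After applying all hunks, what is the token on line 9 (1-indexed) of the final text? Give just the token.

Answer: ajk

Derivation:
Hunk 1: at line 2 remove [czvd] add [yge] -> 10 lines: vulmg mzn mzbm yge sdk etj cjza csql ajk civ
Hunk 2: at line 2 remove [yge,sdk,etj] add [dibk,bftyr,juo] -> 10 lines: vulmg mzn mzbm dibk bftyr juo cjza csql ajk civ
Hunk 3: at line 7 remove [csql] add [wtenq] -> 10 lines: vulmg mzn mzbm dibk bftyr juo cjza wtenq ajk civ
Hunk 4: at line 4 remove [juo,cjza] add [grk,rmrhn] -> 10 lines: vulmg mzn mzbm dibk bftyr grk rmrhn wtenq ajk civ
Final line 9: ajk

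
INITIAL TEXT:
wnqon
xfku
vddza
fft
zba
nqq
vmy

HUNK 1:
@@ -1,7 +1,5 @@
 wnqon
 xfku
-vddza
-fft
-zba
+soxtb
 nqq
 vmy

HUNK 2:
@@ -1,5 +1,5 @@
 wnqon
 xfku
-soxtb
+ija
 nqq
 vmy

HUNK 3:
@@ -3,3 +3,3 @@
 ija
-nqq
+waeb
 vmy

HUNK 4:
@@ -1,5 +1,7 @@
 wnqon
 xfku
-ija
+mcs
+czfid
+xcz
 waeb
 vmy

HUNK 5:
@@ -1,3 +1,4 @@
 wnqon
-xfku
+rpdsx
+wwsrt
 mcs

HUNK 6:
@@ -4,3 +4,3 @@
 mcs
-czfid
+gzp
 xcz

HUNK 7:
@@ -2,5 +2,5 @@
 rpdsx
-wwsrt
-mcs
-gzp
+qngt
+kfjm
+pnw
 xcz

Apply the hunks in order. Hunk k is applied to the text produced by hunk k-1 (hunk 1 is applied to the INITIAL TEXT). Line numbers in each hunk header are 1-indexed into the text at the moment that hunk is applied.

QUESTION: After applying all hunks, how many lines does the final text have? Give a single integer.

Hunk 1: at line 1 remove [vddza,fft,zba] add [soxtb] -> 5 lines: wnqon xfku soxtb nqq vmy
Hunk 2: at line 1 remove [soxtb] add [ija] -> 5 lines: wnqon xfku ija nqq vmy
Hunk 3: at line 3 remove [nqq] add [waeb] -> 5 lines: wnqon xfku ija waeb vmy
Hunk 4: at line 1 remove [ija] add [mcs,czfid,xcz] -> 7 lines: wnqon xfku mcs czfid xcz waeb vmy
Hunk 5: at line 1 remove [xfku] add [rpdsx,wwsrt] -> 8 lines: wnqon rpdsx wwsrt mcs czfid xcz waeb vmy
Hunk 6: at line 4 remove [czfid] add [gzp] -> 8 lines: wnqon rpdsx wwsrt mcs gzp xcz waeb vmy
Hunk 7: at line 2 remove [wwsrt,mcs,gzp] add [qngt,kfjm,pnw] -> 8 lines: wnqon rpdsx qngt kfjm pnw xcz waeb vmy
Final line count: 8

Answer: 8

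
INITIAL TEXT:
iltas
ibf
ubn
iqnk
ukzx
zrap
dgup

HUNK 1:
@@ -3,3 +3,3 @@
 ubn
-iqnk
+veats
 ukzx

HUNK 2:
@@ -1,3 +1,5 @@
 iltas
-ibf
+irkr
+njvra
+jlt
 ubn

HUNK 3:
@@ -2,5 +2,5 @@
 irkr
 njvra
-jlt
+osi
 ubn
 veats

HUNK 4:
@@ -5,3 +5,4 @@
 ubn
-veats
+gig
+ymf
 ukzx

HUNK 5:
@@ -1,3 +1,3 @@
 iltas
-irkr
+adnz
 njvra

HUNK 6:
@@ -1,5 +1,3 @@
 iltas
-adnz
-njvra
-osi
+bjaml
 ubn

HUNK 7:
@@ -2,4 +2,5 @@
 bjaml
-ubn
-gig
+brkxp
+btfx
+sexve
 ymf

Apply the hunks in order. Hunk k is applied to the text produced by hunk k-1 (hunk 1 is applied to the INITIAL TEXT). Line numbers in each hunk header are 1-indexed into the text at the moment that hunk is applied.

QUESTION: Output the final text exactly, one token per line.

Answer: iltas
bjaml
brkxp
btfx
sexve
ymf
ukzx
zrap
dgup

Derivation:
Hunk 1: at line 3 remove [iqnk] add [veats] -> 7 lines: iltas ibf ubn veats ukzx zrap dgup
Hunk 2: at line 1 remove [ibf] add [irkr,njvra,jlt] -> 9 lines: iltas irkr njvra jlt ubn veats ukzx zrap dgup
Hunk 3: at line 2 remove [jlt] add [osi] -> 9 lines: iltas irkr njvra osi ubn veats ukzx zrap dgup
Hunk 4: at line 5 remove [veats] add [gig,ymf] -> 10 lines: iltas irkr njvra osi ubn gig ymf ukzx zrap dgup
Hunk 5: at line 1 remove [irkr] add [adnz] -> 10 lines: iltas adnz njvra osi ubn gig ymf ukzx zrap dgup
Hunk 6: at line 1 remove [adnz,njvra,osi] add [bjaml] -> 8 lines: iltas bjaml ubn gig ymf ukzx zrap dgup
Hunk 7: at line 2 remove [ubn,gig] add [brkxp,btfx,sexve] -> 9 lines: iltas bjaml brkxp btfx sexve ymf ukzx zrap dgup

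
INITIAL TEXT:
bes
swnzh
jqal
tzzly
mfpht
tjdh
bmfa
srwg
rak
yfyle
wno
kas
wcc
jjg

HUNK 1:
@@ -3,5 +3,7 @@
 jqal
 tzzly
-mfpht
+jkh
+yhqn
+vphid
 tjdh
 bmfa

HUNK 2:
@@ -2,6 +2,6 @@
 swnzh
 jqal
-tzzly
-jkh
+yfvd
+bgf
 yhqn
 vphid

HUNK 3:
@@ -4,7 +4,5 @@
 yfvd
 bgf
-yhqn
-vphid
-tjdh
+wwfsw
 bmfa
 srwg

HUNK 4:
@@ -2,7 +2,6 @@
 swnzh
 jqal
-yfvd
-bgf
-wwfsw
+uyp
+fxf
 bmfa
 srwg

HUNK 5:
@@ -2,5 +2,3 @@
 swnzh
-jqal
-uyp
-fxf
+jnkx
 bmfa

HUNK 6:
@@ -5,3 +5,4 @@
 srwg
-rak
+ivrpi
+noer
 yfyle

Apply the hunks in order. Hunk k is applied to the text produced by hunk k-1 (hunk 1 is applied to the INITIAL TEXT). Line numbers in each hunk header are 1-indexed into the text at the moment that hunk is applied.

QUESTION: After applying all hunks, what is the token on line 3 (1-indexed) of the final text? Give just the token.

Hunk 1: at line 3 remove [mfpht] add [jkh,yhqn,vphid] -> 16 lines: bes swnzh jqal tzzly jkh yhqn vphid tjdh bmfa srwg rak yfyle wno kas wcc jjg
Hunk 2: at line 2 remove [tzzly,jkh] add [yfvd,bgf] -> 16 lines: bes swnzh jqal yfvd bgf yhqn vphid tjdh bmfa srwg rak yfyle wno kas wcc jjg
Hunk 3: at line 4 remove [yhqn,vphid,tjdh] add [wwfsw] -> 14 lines: bes swnzh jqal yfvd bgf wwfsw bmfa srwg rak yfyle wno kas wcc jjg
Hunk 4: at line 2 remove [yfvd,bgf,wwfsw] add [uyp,fxf] -> 13 lines: bes swnzh jqal uyp fxf bmfa srwg rak yfyle wno kas wcc jjg
Hunk 5: at line 2 remove [jqal,uyp,fxf] add [jnkx] -> 11 lines: bes swnzh jnkx bmfa srwg rak yfyle wno kas wcc jjg
Hunk 6: at line 5 remove [rak] add [ivrpi,noer] -> 12 lines: bes swnzh jnkx bmfa srwg ivrpi noer yfyle wno kas wcc jjg
Final line 3: jnkx

Answer: jnkx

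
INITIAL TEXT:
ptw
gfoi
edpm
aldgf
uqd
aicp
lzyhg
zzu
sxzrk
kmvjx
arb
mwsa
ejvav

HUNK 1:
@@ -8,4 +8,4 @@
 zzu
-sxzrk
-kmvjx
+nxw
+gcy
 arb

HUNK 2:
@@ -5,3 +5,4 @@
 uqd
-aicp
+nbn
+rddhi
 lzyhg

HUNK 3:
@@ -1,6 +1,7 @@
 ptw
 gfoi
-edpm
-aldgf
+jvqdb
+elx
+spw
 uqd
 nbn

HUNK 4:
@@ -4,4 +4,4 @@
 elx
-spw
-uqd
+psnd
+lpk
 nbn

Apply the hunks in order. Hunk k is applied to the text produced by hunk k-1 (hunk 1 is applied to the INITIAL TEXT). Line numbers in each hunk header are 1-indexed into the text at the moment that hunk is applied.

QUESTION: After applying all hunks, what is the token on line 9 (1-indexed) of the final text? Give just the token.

Answer: lzyhg

Derivation:
Hunk 1: at line 8 remove [sxzrk,kmvjx] add [nxw,gcy] -> 13 lines: ptw gfoi edpm aldgf uqd aicp lzyhg zzu nxw gcy arb mwsa ejvav
Hunk 2: at line 5 remove [aicp] add [nbn,rddhi] -> 14 lines: ptw gfoi edpm aldgf uqd nbn rddhi lzyhg zzu nxw gcy arb mwsa ejvav
Hunk 3: at line 1 remove [edpm,aldgf] add [jvqdb,elx,spw] -> 15 lines: ptw gfoi jvqdb elx spw uqd nbn rddhi lzyhg zzu nxw gcy arb mwsa ejvav
Hunk 4: at line 4 remove [spw,uqd] add [psnd,lpk] -> 15 lines: ptw gfoi jvqdb elx psnd lpk nbn rddhi lzyhg zzu nxw gcy arb mwsa ejvav
Final line 9: lzyhg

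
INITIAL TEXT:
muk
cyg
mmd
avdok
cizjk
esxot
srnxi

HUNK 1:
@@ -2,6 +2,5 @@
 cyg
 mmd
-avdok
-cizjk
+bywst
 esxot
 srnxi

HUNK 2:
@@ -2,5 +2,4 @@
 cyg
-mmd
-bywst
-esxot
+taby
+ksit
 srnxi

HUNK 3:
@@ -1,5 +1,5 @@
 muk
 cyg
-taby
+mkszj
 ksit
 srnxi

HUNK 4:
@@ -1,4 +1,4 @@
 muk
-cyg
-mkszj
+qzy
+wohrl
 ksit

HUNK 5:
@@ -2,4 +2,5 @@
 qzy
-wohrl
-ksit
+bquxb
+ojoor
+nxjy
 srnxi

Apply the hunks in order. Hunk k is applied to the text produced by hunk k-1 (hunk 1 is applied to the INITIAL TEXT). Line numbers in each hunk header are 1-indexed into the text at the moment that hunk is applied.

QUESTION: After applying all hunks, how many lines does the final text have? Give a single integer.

Hunk 1: at line 2 remove [avdok,cizjk] add [bywst] -> 6 lines: muk cyg mmd bywst esxot srnxi
Hunk 2: at line 2 remove [mmd,bywst,esxot] add [taby,ksit] -> 5 lines: muk cyg taby ksit srnxi
Hunk 3: at line 1 remove [taby] add [mkszj] -> 5 lines: muk cyg mkszj ksit srnxi
Hunk 4: at line 1 remove [cyg,mkszj] add [qzy,wohrl] -> 5 lines: muk qzy wohrl ksit srnxi
Hunk 5: at line 2 remove [wohrl,ksit] add [bquxb,ojoor,nxjy] -> 6 lines: muk qzy bquxb ojoor nxjy srnxi
Final line count: 6

Answer: 6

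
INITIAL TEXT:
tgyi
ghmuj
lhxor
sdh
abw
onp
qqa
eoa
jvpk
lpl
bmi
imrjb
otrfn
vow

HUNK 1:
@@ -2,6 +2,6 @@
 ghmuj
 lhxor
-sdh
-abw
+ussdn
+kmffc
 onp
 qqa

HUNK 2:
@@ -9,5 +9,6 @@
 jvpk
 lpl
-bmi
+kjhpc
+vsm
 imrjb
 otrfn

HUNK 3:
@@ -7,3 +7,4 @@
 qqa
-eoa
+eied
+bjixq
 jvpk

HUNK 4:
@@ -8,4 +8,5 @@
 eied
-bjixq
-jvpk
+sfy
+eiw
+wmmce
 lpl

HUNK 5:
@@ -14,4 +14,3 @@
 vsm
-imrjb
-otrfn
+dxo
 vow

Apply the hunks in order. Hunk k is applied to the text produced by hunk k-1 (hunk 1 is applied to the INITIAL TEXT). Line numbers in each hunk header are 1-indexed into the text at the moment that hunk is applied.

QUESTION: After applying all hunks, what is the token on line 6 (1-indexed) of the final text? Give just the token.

Answer: onp

Derivation:
Hunk 1: at line 2 remove [sdh,abw] add [ussdn,kmffc] -> 14 lines: tgyi ghmuj lhxor ussdn kmffc onp qqa eoa jvpk lpl bmi imrjb otrfn vow
Hunk 2: at line 9 remove [bmi] add [kjhpc,vsm] -> 15 lines: tgyi ghmuj lhxor ussdn kmffc onp qqa eoa jvpk lpl kjhpc vsm imrjb otrfn vow
Hunk 3: at line 7 remove [eoa] add [eied,bjixq] -> 16 lines: tgyi ghmuj lhxor ussdn kmffc onp qqa eied bjixq jvpk lpl kjhpc vsm imrjb otrfn vow
Hunk 4: at line 8 remove [bjixq,jvpk] add [sfy,eiw,wmmce] -> 17 lines: tgyi ghmuj lhxor ussdn kmffc onp qqa eied sfy eiw wmmce lpl kjhpc vsm imrjb otrfn vow
Hunk 5: at line 14 remove [imrjb,otrfn] add [dxo] -> 16 lines: tgyi ghmuj lhxor ussdn kmffc onp qqa eied sfy eiw wmmce lpl kjhpc vsm dxo vow
Final line 6: onp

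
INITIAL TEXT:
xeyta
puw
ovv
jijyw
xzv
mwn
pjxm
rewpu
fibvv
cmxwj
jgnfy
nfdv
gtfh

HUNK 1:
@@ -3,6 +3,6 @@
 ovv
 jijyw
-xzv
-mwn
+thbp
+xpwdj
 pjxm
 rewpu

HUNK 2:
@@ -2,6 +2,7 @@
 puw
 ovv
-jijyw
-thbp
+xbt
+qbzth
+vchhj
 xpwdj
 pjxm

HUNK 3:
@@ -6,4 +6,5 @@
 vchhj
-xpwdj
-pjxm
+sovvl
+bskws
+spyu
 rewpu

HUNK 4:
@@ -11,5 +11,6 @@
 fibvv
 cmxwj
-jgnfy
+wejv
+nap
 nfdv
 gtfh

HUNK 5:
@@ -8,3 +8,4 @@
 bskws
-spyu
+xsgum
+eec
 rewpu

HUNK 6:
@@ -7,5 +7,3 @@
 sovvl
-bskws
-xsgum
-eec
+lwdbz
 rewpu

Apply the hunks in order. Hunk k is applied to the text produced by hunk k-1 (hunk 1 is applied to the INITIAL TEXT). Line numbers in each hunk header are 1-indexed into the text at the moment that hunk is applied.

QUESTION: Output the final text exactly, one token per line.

Answer: xeyta
puw
ovv
xbt
qbzth
vchhj
sovvl
lwdbz
rewpu
fibvv
cmxwj
wejv
nap
nfdv
gtfh

Derivation:
Hunk 1: at line 3 remove [xzv,mwn] add [thbp,xpwdj] -> 13 lines: xeyta puw ovv jijyw thbp xpwdj pjxm rewpu fibvv cmxwj jgnfy nfdv gtfh
Hunk 2: at line 2 remove [jijyw,thbp] add [xbt,qbzth,vchhj] -> 14 lines: xeyta puw ovv xbt qbzth vchhj xpwdj pjxm rewpu fibvv cmxwj jgnfy nfdv gtfh
Hunk 3: at line 6 remove [xpwdj,pjxm] add [sovvl,bskws,spyu] -> 15 lines: xeyta puw ovv xbt qbzth vchhj sovvl bskws spyu rewpu fibvv cmxwj jgnfy nfdv gtfh
Hunk 4: at line 11 remove [jgnfy] add [wejv,nap] -> 16 lines: xeyta puw ovv xbt qbzth vchhj sovvl bskws spyu rewpu fibvv cmxwj wejv nap nfdv gtfh
Hunk 5: at line 8 remove [spyu] add [xsgum,eec] -> 17 lines: xeyta puw ovv xbt qbzth vchhj sovvl bskws xsgum eec rewpu fibvv cmxwj wejv nap nfdv gtfh
Hunk 6: at line 7 remove [bskws,xsgum,eec] add [lwdbz] -> 15 lines: xeyta puw ovv xbt qbzth vchhj sovvl lwdbz rewpu fibvv cmxwj wejv nap nfdv gtfh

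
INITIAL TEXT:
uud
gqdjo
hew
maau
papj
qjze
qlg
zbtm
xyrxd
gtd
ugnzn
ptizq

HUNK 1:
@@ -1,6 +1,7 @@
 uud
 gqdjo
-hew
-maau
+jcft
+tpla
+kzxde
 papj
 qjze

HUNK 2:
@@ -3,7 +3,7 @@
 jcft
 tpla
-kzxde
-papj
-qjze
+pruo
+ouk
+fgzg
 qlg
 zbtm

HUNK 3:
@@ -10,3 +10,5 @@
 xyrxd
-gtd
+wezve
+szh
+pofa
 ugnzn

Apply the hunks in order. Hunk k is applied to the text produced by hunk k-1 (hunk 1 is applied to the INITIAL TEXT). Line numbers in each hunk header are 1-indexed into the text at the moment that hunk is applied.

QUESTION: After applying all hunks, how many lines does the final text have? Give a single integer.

Hunk 1: at line 1 remove [hew,maau] add [jcft,tpla,kzxde] -> 13 lines: uud gqdjo jcft tpla kzxde papj qjze qlg zbtm xyrxd gtd ugnzn ptizq
Hunk 2: at line 3 remove [kzxde,papj,qjze] add [pruo,ouk,fgzg] -> 13 lines: uud gqdjo jcft tpla pruo ouk fgzg qlg zbtm xyrxd gtd ugnzn ptizq
Hunk 3: at line 10 remove [gtd] add [wezve,szh,pofa] -> 15 lines: uud gqdjo jcft tpla pruo ouk fgzg qlg zbtm xyrxd wezve szh pofa ugnzn ptizq
Final line count: 15

Answer: 15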